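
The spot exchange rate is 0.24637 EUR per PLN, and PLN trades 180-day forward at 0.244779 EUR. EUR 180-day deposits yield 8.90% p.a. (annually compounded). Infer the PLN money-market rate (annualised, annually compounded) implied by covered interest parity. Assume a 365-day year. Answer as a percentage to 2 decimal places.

10.34%

T = 180/365 years.
F/S = 0.244779/0.24637 = 0.9935422 = (growth of EUR) / (growth of PLN).
EUR growth factor: (1 + 0.0890)^(180/365) = 1.0429424.
So the PLN growth factor = 1.0497213.
r = 1.0497213^(365/180) − 1 = 0.103401 → 10.34%.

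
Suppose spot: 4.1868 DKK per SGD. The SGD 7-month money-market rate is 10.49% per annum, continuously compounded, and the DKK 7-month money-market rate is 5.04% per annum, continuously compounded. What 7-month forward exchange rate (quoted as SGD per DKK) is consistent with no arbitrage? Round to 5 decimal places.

T = 7/12 years.
Growth of 1 DKK over T: e^(0.0504×7/12) = 1.0298364.
SGD growth factor: e^(0.1049×7/12) = 1.0631027.
CIP: F = S · (grow DKK)/(grow SGD) = 4.1868 × 1.0298364/1.0631027 = 4.055788 DKK per SGD.
Quoted the other way: 1/4.055788 = 0.24656 SGD per DKK.

0.24656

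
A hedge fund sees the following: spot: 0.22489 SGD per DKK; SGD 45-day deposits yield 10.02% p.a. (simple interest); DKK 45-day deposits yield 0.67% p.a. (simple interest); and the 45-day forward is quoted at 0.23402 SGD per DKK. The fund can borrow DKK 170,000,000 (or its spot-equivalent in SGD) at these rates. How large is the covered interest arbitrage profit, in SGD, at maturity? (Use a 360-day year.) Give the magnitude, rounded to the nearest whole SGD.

T = 45/360 years.
Invest the DKK and cover forward: 170,000,000 × 1.0008375 × 0.23402 = SGD 39,816,718.60.
Convert at spot and invest in SGD: 170,000,000 × 0.22489 × 1.012525 = SGD 38,710,147.03.
The quoted forward overvalues DKK, so borrow SGD, buy DKK at spot, deposit the DKK at 0.67%, and sell the proceeds forward at 0.23402.
Arbitrage profit = |39,816,718.60 − 38,710,147.03| = SGD 1,106,572.

SGD 1,106,572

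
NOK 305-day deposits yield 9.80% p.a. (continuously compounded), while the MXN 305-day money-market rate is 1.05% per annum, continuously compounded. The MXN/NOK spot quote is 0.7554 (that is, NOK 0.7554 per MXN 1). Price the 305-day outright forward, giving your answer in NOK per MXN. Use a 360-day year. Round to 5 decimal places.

T = 305/360 years.
Growth of 1 NOK over T: e^(0.0980×305/360) = 1.086572.
MXN accumulates by e^(0.0105×305/360) = 1.0089355.
Forward (NOK per MXN) = 0.7554 × 1.086572 / 1.0089355 = 0.8135272.

0.81353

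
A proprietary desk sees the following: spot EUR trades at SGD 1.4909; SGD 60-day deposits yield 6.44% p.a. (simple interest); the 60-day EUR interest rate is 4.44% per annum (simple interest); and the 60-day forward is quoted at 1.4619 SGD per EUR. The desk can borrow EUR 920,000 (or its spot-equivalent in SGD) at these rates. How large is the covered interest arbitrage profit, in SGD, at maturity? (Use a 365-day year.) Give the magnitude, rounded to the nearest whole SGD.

T = 60/365 years.
Route A — deposit EUR, sell forward: 920,000 × 1.00729863 × 1.4619 = SGD 1,354,764.28.
Route B — convert at spot, deposit SGD: 920,000 × 1.4909 × 1.010586301 = SGD 1,386,148.47.
The quoted forward undervalues EUR, so borrow EUR, convert to SGD at spot, deposit the SGD at 6.44%, and buy EUR forward at 1.4619 to cover the loan.
Arbitrage profit = |1,354,764.28 − 1,386,148.47| = SGD 31,384.

SGD 31,384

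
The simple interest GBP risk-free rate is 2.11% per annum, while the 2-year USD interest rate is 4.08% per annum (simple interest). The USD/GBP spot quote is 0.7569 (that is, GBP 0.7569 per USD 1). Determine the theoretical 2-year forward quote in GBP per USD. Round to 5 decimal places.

T = 2 years.
GBP growth factor: 1 + 0.0211×2 = 1.042200.
USD accumulates by 1 + 0.0408×2 = 1.081600.
Forward (GBP per USD) = 0.7569 × 1.042200 / 1.081600 = 0.7293280.

0.72933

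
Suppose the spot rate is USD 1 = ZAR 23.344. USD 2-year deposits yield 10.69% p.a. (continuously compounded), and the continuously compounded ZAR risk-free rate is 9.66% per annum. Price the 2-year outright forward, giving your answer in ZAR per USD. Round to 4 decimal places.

22.8680

T = 2 years.
ZAR growth factor: e^(0.0966×2) = 1.21312539.
Growth of 1 USD over T: e^(0.1069×2) = 1.23837496.
Forward (ZAR per USD) = 23.344 × 1.21312539 / 1.23837496 = 22.868033.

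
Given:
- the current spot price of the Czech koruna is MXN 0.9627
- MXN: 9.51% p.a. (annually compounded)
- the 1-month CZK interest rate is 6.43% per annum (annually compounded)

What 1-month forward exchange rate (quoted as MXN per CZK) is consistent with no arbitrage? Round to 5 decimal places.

0.96499

T = 1/12 years.
MXN growth factor: (1 + 0.0951)^(1/12) = 1.0075992.
CZK growth factor: (1 + 0.0643)^(1/12) = 1.0052066.
Forward (MXN per CZK) = 0.9627 × 1.0075992 / 1.0052066 = 0.9649914.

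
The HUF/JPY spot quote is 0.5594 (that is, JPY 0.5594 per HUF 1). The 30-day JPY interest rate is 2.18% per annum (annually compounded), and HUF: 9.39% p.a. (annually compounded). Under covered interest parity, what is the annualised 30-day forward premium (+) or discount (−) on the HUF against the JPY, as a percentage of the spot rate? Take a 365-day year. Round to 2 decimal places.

T = 30/365 years.
CIP forward (JPY per HUF) = 0.5594 × 1.0017741/1.0074039 = 0.5562738.
Annualised premium = (F − S)/S × (1/T) = (0.5562738 − 0.5594)/0.5594 ÷ (30/365) = -6.80%.

-6.80%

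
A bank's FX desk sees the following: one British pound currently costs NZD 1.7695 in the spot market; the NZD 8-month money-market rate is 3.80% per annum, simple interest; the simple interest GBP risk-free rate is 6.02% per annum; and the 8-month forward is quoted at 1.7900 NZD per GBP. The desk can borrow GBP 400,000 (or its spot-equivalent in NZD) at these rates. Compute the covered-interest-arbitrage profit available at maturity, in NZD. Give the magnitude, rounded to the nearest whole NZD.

T = 8/12 years.
Invest the GBP and cover forward: 400,000 × 1.04013333 × 1.7900 = NZD 744,735.46.
Convert at spot and invest in NZD: 400,000 × 1.7695 × 1.02533333 = NZD 725,730.93.
The quoted forward overvalues GBP, so borrow NZD, buy GBP at spot, deposit the GBP at 6.02%, and sell the proceeds forward at 1.7900.
Arbitrage profit = |744,735.46 − 725,730.93| = NZD 19,005.

NZD 19,005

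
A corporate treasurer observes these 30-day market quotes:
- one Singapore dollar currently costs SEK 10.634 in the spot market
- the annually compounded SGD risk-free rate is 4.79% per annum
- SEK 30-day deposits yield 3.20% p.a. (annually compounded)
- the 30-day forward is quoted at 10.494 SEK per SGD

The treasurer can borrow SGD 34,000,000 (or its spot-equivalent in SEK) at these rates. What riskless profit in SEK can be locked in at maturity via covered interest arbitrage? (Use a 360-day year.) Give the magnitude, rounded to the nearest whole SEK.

SEK 4,316,423

T = 30/360 years.
Keep in SGD, deliver into the forward: 34,000,000·1.0039066245·10.494 = SEK 358,189,868.00.
Swap to SEK now, deposit: 34,000,000·10.634·1.00262833696 = SEK 362,506,291.00.
The quoted forward undervalues SGD, so borrow SGD, convert to SEK at spot, deposit the SEK at 3.20%, and buy SGD forward at 10.494 to cover the loan.
Profit = 362,506,291.00 − 358,189,868.00 = SEK 4,316,423.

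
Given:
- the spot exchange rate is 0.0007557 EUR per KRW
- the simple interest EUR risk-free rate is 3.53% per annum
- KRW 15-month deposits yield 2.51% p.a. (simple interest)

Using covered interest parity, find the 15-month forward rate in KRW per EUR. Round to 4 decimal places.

1307.1177

T = 15/12 years.
EUR growth factor: 1 + 0.0353×15/12 = 1.044125.
Growth of 1 KRW over T: 1 + 0.0251×15/12 = 1.031375.
CIP: F = S · (grow EUR)/(grow KRW) = 0.0007557 × 1.044125/1.031375 = 0.0007650420676 EUR per KRW.
Invert for KRW per EUR: 1 / 0.0007650420676 = 1307.1177.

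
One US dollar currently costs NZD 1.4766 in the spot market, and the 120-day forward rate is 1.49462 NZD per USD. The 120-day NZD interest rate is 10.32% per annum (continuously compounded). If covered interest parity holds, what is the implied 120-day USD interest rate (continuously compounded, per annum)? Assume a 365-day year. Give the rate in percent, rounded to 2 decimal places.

6.63%

T = 120/365 years.
CIP gives F = S · g_NZD/g_USD, so g_NZD/g_USD = 1.49462/1.4766 = 1.0122037.
The NZD side grows by e^(0.1032×120/365) = 1.0345109.
So the USD growth factor = 1.0220383.
r = ln(1.0220383)/(120/365) = 0.066305 → 6.63%.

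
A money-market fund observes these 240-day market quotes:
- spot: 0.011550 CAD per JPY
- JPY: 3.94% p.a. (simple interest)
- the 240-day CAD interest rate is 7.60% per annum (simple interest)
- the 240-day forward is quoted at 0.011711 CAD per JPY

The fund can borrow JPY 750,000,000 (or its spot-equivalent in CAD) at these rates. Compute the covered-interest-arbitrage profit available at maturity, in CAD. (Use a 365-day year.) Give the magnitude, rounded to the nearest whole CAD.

T = 240/365 years.
Route A — deposit JPY, sell forward: 750,000,000 × 1.025906849 × 0.011711 = CAD 9,010,796.33.
Route B — convert at spot, deposit CAD: 750,000,000 × 0.011550 × 1.049972603 = CAD 9,095,387.67.
The quoted forward undervalues JPY, so borrow JPY, convert to CAD at spot, deposit the CAD at 7.60%, and buy JPY forward at 0.011711 to cover the loan.
Arbitrage profit = |9,010,796.33 − 9,095,387.67| = CAD 84,591.

CAD 84,591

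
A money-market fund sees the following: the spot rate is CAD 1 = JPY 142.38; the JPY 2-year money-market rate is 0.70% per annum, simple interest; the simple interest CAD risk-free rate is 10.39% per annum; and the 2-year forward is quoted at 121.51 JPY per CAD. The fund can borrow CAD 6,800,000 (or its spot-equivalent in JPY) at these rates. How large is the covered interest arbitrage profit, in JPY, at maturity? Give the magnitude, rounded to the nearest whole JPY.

JPY 16,227,914

T = 2 years.
Invest the CAD and cover forward: 6,800,000 × 1.207800 × 121.51 = JPY 997,966,490.40.
Convert at spot and invest in JPY: 6,800,000 × 142.38 × 1.014000 = JPY 981,738,576.00.
The quoted forward overvalues CAD, so borrow JPY, buy CAD at spot, deposit the CAD at 10.39%, and sell the proceeds forward at 121.51.
Profit = 997,966,490.40 − 981,738,576.00 = JPY 16,227,914.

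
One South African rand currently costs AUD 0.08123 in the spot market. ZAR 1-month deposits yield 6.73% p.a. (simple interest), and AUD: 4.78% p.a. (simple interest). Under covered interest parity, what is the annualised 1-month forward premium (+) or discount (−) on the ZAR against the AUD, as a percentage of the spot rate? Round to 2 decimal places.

-1.94%

T = 1/12 years.
CIP forward (AUD per ZAR) = 0.08123 × 1.0039833/1.0056083 = 0.08109874.
Annualised premium = (F − S)/S × (1/T) = (0.08109874 − 0.08123)/0.08123 ÷ (1/12) = -1.94%.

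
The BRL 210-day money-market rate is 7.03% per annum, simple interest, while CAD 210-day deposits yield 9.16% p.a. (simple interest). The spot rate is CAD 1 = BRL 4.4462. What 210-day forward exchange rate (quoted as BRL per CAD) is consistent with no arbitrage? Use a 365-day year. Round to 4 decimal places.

4.3944

T = 210/365 years.
BRL accumulates by 1 + 0.0703×210/365 = 1.0404466.
CAD accumulates by 1 + 0.0916×210/365 = 1.0527014.
CIP: F = S · (grow BRL)/(grow CAD) = 4.4462 × 1.0404466/1.0527014 = 4.394441 BRL per CAD.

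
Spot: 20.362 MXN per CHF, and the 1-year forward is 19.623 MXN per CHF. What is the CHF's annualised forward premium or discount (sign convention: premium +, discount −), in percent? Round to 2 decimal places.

-3.63%

T = 1 year.
(F − S)/S = (19.623 − 20.362)/20.362 = -0.0362931.
Annualise by dividing by T: -0.0362931 / 1 = -0.036293 → -3.63%.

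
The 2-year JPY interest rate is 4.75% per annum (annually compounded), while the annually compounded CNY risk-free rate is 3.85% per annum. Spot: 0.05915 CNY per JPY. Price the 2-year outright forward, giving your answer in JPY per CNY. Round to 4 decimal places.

T = 2 years.
Growth of 1 CNY over T: (1 + 0.0385)^2 = 1.07848225.
JPY accumulates by (1 + 0.0475)^2 = 1.09725625.
Forward (CNY per JPY) = 0.05915 × 1.07848225 / 1.09725625 = 0.058137946.
Quoted the other way: 1/0.058137946 = 17.2005 JPY per CNY.

17.2005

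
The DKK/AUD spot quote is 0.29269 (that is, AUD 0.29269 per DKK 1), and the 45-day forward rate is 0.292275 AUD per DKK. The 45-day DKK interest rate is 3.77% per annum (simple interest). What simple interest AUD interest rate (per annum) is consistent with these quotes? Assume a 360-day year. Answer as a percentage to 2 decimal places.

T = 45/360 years.
F/S = 0.292275/0.29269 = 0.9985821 = (growth of AUD) / (growth of DKK).
DKK growth factor: 1 + 0.0377×45/360 = 1.0047125.
Hence g_AUD = 1.0032879.
r = (1.0032879 − 1)/(45/360) = 0.026303 → 2.63%.

2.63%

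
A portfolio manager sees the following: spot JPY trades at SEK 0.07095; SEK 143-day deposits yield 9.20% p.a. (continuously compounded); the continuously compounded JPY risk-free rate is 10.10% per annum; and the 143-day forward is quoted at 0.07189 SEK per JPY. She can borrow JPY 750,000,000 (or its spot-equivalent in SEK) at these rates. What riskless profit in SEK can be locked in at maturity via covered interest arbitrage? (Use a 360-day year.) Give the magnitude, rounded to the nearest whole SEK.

SEK 931,528

T = 143/360 years.
Route A — deposit JPY, sell forward: 750,000,000 × 1.0409351007 × 0.07189 = SEK 56,124,618.29.
Route B — convert at spot, deposit SEK: 750,000,000 × 0.07095 × 1.0372204017 = SEK 55,193,090.63.
The quoted forward overvalues JPY, so borrow SEK, buy JPY at spot, deposit the JPY at 10.10%, and sell the proceeds forward at 0.07189.
Profit = 56,124,618.29 − 55,193,090.63 = SEK 931,528.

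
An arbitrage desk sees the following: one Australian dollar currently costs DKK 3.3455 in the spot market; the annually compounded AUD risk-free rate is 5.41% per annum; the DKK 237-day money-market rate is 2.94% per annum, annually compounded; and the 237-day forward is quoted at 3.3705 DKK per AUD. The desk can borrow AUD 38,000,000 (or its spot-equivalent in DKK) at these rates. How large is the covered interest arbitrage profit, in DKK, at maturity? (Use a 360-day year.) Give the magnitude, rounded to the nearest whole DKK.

DKK 3,022,087

T = 237/360 years.
Route A — deposit AUD, sell forward: 38,000,000 × 1.03529438942 × 3.3705 = DKK 132,599,470.10.
Route B — convert at spot, deposit DKK: 38,000,000 × 3.3455 × 1.01925904609 = DKK 129,577,383.27.
The quoted forward overvalues AUD, so borrow DKK, buy AUD at spot, deposit the AUD at 5.41%, and sell the proceeds forward at 3.3705.
The gap between the two covered legs is DKK 3,022,087.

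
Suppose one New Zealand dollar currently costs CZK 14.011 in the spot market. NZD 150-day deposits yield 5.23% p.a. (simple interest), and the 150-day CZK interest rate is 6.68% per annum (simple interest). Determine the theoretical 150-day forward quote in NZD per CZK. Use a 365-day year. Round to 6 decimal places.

T = 150/365 years.
CZK growth factor: 1 + 0.0668×150/365 = 1.0274521.
NZD accumulates by 1 + 0.0523×150/365 = 1.0214932.
CIP: F = S · (grow CZK)/(grow NZD) = 14.011 × 1.0274521/1.0214932 = 14.09273 CZK per NZD.
Invert for NZD per CZK: 1 / 14.09273 = 0.070959.

0.070959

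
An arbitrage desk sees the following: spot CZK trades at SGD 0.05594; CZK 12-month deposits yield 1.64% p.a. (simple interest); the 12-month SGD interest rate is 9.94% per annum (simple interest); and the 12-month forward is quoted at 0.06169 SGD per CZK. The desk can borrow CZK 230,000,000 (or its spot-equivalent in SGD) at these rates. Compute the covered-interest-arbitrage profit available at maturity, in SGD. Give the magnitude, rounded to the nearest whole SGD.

SGD 276,294

T = 1 year.
Invest the CZK and cover forward: 230,000,000 × 1.016400 × 0.06169 = SGD 14,421,394.68.
Convert at spot and invest in SGD: 230,000,000 × 0.05594 × 1.099400 = SGD 14,145,100.28.
The quoted forward overvalues CZK, so borrow SGD, buy CZK at spot, deposit the CZK at 1.64%, and sell the proceeds forward at 0.06169.
Profit = 14,421,394.68 − 14,145,100.28 = SGD 276,294.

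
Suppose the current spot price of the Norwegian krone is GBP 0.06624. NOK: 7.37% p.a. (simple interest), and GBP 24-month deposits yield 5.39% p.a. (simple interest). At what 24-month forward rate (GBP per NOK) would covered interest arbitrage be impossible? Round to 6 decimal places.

0.063954

T = 2 years.
GBP accumulates by 1 + 0.0539×2 = 1.107800.
Growth of 1 NOK over T: 1 + 0.0737×2 = 1.147400.
Forward (GBP per NOK) = 0.06624 × 1.107800 / 1.147400 = 0.06395387.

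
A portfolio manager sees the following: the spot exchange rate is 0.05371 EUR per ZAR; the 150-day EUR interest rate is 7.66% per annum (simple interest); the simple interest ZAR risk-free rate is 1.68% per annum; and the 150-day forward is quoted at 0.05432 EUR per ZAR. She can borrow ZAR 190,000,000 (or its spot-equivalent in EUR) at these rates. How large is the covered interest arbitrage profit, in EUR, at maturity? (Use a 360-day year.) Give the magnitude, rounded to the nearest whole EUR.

T = 150/360 years.
Route A — deposit ZAR, sell forward: 190,000,000 × 1.007000 × 0.05432 = EUR 10,393,045.60.
Route B — convert at spot, deposit EUR: 190,000,000 × 0.05371 × 1.0319166667 = EUR 10,530,606.39.
The quoted forward undervalues ZAR, so borrow ZAR, convert to EUR at spot, deposit the EUR at 7.66%, and buy ZAR forward at 0.05432 to cover the loan.
The gap between the two covered legs is EUR 137,561.

EUR 137,561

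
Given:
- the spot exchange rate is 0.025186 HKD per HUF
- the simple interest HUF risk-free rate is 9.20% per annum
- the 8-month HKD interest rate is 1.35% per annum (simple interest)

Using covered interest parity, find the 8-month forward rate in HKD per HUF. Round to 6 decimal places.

0.023944

T = 8/12 years.
HKD accumulates by 1 + 0.0135×8/12 = 1.009000.
Growth of 1 HUF over T: 1 + 0.0920×8/12 = 1.0613333.
So F = 0.025186 × 1.009000 / 1.0613333 = 0.02394410 (HKD/HUF).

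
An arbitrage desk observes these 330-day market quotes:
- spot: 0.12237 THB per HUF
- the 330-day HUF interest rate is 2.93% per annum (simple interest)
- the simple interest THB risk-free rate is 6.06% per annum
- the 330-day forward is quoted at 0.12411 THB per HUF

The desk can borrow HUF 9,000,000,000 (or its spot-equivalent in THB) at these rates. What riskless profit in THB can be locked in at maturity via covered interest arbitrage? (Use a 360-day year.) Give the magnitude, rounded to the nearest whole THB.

T = 330/360 years.
Keep in HUF, deliver into the forward: 9,000,000,000·1.026858333333·0.12411 = THB 1,146,990,489.75.
Swap to THB now, deposit: 9,000,000,000·0.12237·1.055550 = THB 1,162,508,881.50.
The quoted forward undervalues HUF, so borrow HUF, convert to THB at spot, deposit the THB at 6.06%, and buy HUF forward at 0.12411 to cover the loan.
The gap between the two covered legs is THB 15,518,392.

THB 15,518,392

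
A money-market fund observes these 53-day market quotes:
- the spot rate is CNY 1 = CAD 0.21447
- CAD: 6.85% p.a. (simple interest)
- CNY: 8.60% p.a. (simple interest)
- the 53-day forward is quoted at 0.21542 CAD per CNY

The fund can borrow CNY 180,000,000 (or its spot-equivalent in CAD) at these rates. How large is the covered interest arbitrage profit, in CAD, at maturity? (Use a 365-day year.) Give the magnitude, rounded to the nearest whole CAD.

T = 53/365 years.
Invest the CNY and cover forward: 180,000,000 × 1.0124876712 × 0.21542 = CAD 39,259,816.94.
Convert at spot and invest in CAD: 180,000,000 × 0.21447 × 1.0099465753 = CAD 38,988,583.56.
The quoted forward overvalues CNY, so borrow CAD, buy CNY at spot, deposit the CNY at 8.60%, and sell the proceeds forward at 0.21542.
Arbitrage profit = |39,259,816.94 − 38,988,583.56| = CAD 271,233.

CAD 271,233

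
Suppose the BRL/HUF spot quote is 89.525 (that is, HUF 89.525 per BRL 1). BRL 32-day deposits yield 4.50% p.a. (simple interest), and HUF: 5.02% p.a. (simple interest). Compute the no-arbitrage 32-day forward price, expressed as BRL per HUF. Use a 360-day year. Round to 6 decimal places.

T = 32/360 years.
HUF accumulates by 1 + 0.0502×32/360 = 1.0044622.
Growth of 1 BRL over T: 1 + 0.0450×32/360 = 1.004000.
Forward (HUF per BRL) = 89.525 × 1.0044622 / 1.004000 = 89.56621.
Quoted the other way: 1/89.56621 = 0.011165 BRL per HUF.

0.011165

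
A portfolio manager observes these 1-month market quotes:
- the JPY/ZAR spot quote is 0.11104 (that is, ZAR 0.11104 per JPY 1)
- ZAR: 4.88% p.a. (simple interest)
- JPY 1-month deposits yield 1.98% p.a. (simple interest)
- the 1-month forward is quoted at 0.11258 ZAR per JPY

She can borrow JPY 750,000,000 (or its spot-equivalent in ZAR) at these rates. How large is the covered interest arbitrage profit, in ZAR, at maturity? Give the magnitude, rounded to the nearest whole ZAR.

ZAR 955,646

T = 1/12 years.
Route A — deposit JPY, sell forward: 750,000,000 × 1.001650 × 0.11258 = ZAR 84,574,317.75.
Route B — convert at spot, deposit ZAR: 750,000,000 × 0.11104 × 1.0040666667 = ZAR 83,618,672.00.
The quoted forward overvalues JPY, so borrow ZAR, buy JPY at spot, deposit the JPY at 1.98%, and sell the proceeds forward at 0.11258.
Arbitrage profit = |84,574,317.75 − 83,618,672.00| = ZAR 955,646.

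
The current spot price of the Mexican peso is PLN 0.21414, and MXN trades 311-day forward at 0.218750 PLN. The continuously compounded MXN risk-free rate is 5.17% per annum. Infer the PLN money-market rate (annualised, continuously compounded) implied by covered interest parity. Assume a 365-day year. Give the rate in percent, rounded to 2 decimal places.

T = 311/365 years.
CIP gives F = S · g_PLN/g_MXN, so g_PLN/g_MXN = 0.21875/0.21414 = 1.0215280.
MXN growth factor: e^(0.0517×311/365) = 1.0450359.
Hence g_PLN = 1.0675334.
Take logs: ln 1.0675334 / (311/365) = 0.076698, so 7.67%.

7.67%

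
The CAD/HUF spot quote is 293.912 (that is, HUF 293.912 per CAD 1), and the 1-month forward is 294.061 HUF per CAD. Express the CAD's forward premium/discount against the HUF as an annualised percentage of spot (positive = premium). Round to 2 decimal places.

+0.61%

T = 1/12 years.
CAD trades forward at +0.05070% vs spot over the period.
Per annum: 0.0005070 / (1/12) = 0.006084 = 0.61%.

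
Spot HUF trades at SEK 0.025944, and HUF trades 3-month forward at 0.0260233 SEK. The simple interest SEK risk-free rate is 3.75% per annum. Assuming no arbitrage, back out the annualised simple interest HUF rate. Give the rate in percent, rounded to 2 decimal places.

2.52%

T = 3/12 years.
By CIP, F/S equals the SEK-to-HUF growth ratio: 0.0260233/0.025944 = 1.0030566.
SEK growth factor: 1 + 0.0375×3/12 = 1.009375.
That pins the HUF growth at 1.0062991.
(1.0062991 − 1)/T = 0.025196, i.e. 2.52%.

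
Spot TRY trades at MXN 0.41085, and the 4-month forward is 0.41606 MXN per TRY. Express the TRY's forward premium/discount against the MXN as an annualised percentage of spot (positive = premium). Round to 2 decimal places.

T = 4/12 years.
(F − S)/S = (0.41606 − 0.41085)/0.41085 = 0.0126810.
×(1/T) gives 3.80% p.a.

+3.80%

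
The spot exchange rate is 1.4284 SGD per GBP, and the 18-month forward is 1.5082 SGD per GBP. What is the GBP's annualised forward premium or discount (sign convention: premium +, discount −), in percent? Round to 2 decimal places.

+3.72%

T = 18/12 years.
GBP trades forward at +5.58667% vs spot over the period.
×(1/T) gives 3.72% p.a.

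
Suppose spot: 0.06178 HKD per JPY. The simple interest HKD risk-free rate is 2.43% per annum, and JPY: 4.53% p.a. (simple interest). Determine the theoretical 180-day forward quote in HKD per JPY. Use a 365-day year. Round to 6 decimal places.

T = 180/365 years.
Growth of 1 HKD over T: 1 + 0.0243×180/365 = 1.0119836.
JPY growth factor: 1 + 0.0453×180/365 = 1.0223397.
So F = 0.06178 × 1.0119836 / 1.0223397 = 0.06115418 (HKD/JPY).

0.061154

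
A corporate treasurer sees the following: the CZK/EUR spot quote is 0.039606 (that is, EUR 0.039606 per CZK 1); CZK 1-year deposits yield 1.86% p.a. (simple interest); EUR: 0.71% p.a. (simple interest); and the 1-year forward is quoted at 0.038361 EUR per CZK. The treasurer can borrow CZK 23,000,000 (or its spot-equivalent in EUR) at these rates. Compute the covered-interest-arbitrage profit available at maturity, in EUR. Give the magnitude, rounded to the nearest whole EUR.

EUR 18,692

T = 1 year.
Keep in CZK, deliver into the forward: 23,000,000·1.018600·0.038361 = EUR 898,713.84.
Swap to EUR now, deposit: 23,000,000·0.039606·1.007100 = EUR 917,405.66.
The quoted forward undervalues CZK, so borrow CZK, convert to EUR at spot, deposit the EUR at 0.71%, and buy CZK forward at 0.038361 to cover the loan.
Profit = 917,405.66 − 898,713.84 = EUR 18,692.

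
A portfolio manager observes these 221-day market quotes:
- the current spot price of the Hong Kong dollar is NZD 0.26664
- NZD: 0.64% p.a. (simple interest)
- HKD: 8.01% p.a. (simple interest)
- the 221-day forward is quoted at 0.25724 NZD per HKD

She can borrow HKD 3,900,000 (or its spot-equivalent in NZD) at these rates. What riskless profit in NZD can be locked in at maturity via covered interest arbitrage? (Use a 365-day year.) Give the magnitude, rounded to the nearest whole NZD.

T = 221/365 years.
Keep in HKD, deliver into the forward: 3,900,000·1.048498904·0.25724 = NZD 1,051,891.85.
Swap to NZD now, deposit: 3,900,000·0.26664·1.003875068 = NZD 1,043,925.67.
The quoted forward overvalues HKD, so borrow NZD, buy HKD at spot, deposit the HKD at 8.01%, and sell the proceeds forward at 0.25724.
The gap between the two covered legs is NZD 7,966.

NZD 7,966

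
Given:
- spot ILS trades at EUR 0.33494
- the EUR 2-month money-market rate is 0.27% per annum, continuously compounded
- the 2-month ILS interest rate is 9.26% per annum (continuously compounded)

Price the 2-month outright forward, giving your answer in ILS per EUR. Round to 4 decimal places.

T = 2/12 years.
EUR growth factor: e^(0.0027×2/12) = 1.0004501.
ILS accumulates by e^(0.0926×2/12) = 1.015553.
So F = 0.33494 × 1.0004501 / 1.015553 = 0.3299589 (EUR/ILS).
Quoted the other way: 1/0.3299589 = 3.0307 ILS per EUR.

3.0307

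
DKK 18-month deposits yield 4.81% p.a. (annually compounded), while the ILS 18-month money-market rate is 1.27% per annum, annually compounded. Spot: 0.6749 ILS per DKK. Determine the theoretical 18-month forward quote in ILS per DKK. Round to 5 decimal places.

T = 18/12 years.
ILS accumulates by (1 + 0.0127)^(18/12) = 1.0191104.
Growth of 1 DKK over T: (1 + 0.0481)^(18/12) = 1.0730108.
Forward (ILS per DKK) = 0.6749 × 1.0191104 / 1.0730108 = 0.6409978.

0.64100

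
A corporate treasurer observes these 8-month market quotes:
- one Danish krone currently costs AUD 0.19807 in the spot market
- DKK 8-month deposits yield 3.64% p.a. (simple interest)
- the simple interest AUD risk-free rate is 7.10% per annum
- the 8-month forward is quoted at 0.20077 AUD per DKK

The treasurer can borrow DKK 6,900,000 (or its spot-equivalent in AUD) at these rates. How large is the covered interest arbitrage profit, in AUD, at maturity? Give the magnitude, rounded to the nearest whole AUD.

AUD 12,443

T = 8/12 years.
Route A — deposit DKK, sell forward: 6,900,000 × 1.024266667 × 0.20077 = AUD 1,418,929.93.
Route B — convert at spot, deposit AUD: 6,900,000 × 0.19807 × 1.047333333 = AUD 1,431,372.66.
The quoted forward undervalues DKK, so borrow DKK, convert to AUD at spot, deposit the AUD at 7.10%, and buy DKK forward at 0.20077 to cover the loan.
Arbitrage profit = |1,418,929.93 − 1,431,372.66| = AUD 12,443.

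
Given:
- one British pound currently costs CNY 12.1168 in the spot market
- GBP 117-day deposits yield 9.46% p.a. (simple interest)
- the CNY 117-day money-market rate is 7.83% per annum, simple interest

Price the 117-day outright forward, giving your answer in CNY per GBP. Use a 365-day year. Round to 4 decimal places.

T = 117/365 years.
Growth of 1 CNY over T: 1 + 0.0783×117/365 = 1.0250989.
Growth of 1 GBP over T: 1 + 0.0946×117/365 = 1.03032384.
Forward (CNY per GBP) = 12.1168 × 1.0250989 / 1.03032384 = 12.055354.

12.0554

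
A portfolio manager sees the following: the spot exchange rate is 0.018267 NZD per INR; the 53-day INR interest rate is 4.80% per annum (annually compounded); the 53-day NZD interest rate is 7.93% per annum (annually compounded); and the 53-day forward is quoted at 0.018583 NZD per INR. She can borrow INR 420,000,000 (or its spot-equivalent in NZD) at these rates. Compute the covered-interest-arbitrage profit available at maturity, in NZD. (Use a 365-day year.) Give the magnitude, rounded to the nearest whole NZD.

NZD 100,547

T = 53/365 years.
Invest the INR and cover forward: 420,000,000 × 1.006830979 × 0.018583 = NZD 7,858,174.83.
Convert at spot and invest in NZD: 420,000,000 × 0.018267 × 1.011142642 = NZD 7,757,627.91.
The quoted forward overvalues INR, so borrow NZD, buy INR at spot, deposit the INR at 4.80%, and sell the proceeds forward at 0.018583.
Arbitrage profit = |7,858,174.83 − 7,757,627.91| = NZD 100,547.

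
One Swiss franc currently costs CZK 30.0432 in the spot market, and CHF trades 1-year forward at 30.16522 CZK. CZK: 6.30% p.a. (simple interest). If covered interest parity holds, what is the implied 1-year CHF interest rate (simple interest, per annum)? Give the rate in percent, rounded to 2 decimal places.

T = 1 year.
By CIP, F/S equals the CZK-to-CHF growth ratio: 30.16522/30.0432 = 1.0040615.
The CZK side grows by 1 + 0.0630×1 = 1.063000.
So the CHF growth factor = 1.0587001.
r = (1.0587001 − 1)/1 = 0.058700 → 5.87%.

5.87%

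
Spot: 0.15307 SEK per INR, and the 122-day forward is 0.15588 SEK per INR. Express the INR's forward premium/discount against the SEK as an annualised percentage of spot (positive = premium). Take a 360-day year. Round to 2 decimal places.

T = 122/360 years.
INR trades forward at +1.83576% vs spot over the period.
Per annum: 0.0183576 / (122/360) = 0.054170 = 5.42%.

+5.42%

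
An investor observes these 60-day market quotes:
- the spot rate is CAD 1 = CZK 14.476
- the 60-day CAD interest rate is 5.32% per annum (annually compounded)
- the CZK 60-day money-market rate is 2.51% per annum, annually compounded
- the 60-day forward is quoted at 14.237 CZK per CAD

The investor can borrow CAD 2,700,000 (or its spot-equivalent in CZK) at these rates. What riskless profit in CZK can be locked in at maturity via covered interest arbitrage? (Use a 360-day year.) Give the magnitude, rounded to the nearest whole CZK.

CZK 473,607

T = 60/360 years.
Route A — deposit CAD, sell forward: 2,700,000 × 1.0086762807 × 14.237 = CZK 38,773,415.36.
Route B — convert at spot, deposit CZK: 2,700,000 × 14.476 × 1.004140242 = CZK 39,247,022.19.
The quoted forward undervalues CAD, so borrow CAD, convert to CZK at spot, deposit the CZK at 2.51%, and buy CAD forward at 14.237 to cover the loan.
Arbitrage profit = |38,773,415.36 − 39,247,022.19| = CZK 473,607.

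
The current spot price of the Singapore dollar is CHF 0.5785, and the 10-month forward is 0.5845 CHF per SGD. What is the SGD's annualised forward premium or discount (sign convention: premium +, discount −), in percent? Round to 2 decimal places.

+1.24%

T = 10/12 years.
Period premium: (0.5845 − 0.5785)/0.5785 = 0.0103717.
Per annum: 0.0103717 / (10/12) = 0.012446 = 1.24%.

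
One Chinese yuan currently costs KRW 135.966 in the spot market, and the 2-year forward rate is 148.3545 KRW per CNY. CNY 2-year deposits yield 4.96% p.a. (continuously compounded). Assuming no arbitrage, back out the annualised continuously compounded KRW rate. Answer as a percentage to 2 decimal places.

9.32%

T = 2 years.
CIP gives F = S · g_KRW/g_CNY, so g_KRW/g_CNY = 148.3545/135.966 = 1.0911147.
The CNY side grows by e^(0.0496×2) = 1.1042871.
So the KRW growth factor = 1.2049039.
Take logs: ln 1.2049039 / 2 = 0.093200, so 9.32%.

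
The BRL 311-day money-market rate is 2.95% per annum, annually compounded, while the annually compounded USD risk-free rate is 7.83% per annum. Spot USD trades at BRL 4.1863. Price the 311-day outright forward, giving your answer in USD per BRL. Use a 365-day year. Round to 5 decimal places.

0.24849

T = 311/365 years.
Growth of 1 BRL over T: (1 + 0.0295)^(311/365) = 1.0250814.
Growth of 1 USD over T: (1 + 0.0783)^(311/365) = 1.0663406.
So F = 4.1863 × 1.0250814 / 1.0663406 = 4.024322 (BRL/USD).
Quoted the other way: 1/4.024322 = 0.24849 USD per BRL.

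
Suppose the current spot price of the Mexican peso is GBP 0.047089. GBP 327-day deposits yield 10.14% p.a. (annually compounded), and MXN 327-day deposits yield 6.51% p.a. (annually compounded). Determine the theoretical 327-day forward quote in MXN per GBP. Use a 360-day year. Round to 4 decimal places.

20.5997

T = 327/360 years.
GBP growth factor: (1 + 0.1014)^(327/360) = 1.09169195.
MXN growth factor: (1 + 0.0651)^(327/360) = 1.05896011.
So F = 0.047089 × 1.09169195 / 1.05896011 = 0.048544494 (GBP/MXN).
Invert for MXN per GBP: 1 / 0.048544494 = 20.5997.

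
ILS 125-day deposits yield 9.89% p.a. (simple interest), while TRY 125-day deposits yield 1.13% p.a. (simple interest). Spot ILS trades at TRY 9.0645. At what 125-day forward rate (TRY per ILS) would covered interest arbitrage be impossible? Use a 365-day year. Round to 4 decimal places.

8.8015

T = 125/365 years.
Growth of 1 TRY over T: 1 + 0.0113×125/365 = 1.0038699.
Growth of 1 ILS over T: 1 + 0.0989×125/365 = 1.0338699.
So F = 9.0645 × 1.0038699 / 1.0338699 = 8.801474 (TRY/ILS).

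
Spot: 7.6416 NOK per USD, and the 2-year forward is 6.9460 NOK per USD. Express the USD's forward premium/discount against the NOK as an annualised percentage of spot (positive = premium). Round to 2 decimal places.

-4.55%

T = 2 years.
Period premium: (6.9460 − 7.6416)/7.6416 = -0.0910281.
×(1/T) gives -4.55% p.a.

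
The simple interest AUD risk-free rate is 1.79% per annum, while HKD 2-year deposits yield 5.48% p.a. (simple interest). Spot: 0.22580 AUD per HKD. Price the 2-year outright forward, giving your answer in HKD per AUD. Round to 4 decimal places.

T = 2 years.
AUD growth factor: 1 + 0.0179×2 = 1.035800.
HKD growth factor: 1 + 0.0548×2 = 1.109600.
So F = 0.2258 × 1.035800 / 1.109600 = 0.2107819 (AUD/HKD).
Invert for HKD per AUD: 1 / 0.2107819 = 4.7442.

4.7442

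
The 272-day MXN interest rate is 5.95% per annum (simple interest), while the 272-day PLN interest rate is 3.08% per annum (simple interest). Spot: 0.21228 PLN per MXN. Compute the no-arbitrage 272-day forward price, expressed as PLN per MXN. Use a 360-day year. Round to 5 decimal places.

0.20787

T = 272/360 years.
PLN growth factor: 1 + 0.0308×272/360 = 1.0232711.
MXN accumulates by 1 + 0.0595×272/360 = 1.0449556.
CIP: F = S · (grow PLN)/(grow MXN) = 0.21228 × 1.0232711/1.0449556 = 0.2078749 PLN per MXN.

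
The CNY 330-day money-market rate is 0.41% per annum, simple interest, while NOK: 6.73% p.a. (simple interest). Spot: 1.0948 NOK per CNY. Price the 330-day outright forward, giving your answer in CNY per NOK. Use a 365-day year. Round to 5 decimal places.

T = 330/365 years.
NOK accumulates by 1 + 0.0673×330/365 = 1.0608466.
CNY growth factor: 1 + 0.0041×330/365 = 1.0037068.
CIP: F = S · (grow NOK)/(grow CNY) = 1.0948 × 1.0608466/1.0037068 = 1.157126 NOK per CNY.
Quoted the other way: 1/1.157126 = 0.86421 CNY per NOK.

0.86421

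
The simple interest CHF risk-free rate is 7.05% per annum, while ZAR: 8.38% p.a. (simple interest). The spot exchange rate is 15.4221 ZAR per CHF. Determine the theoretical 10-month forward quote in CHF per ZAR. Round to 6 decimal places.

0.064170

T = 10/12 years.
ZAR growth factor: 1 + 0.0838×10/12 = 1.0698333.
Growth of 1 CHF over T: 1 + 0.0705×10/12 = 1.058750.
Forward (ZAR per CHF) = 15.4221 × 1.0698333 / 1.058750 = 15.58354.
Quoted the other way: 1/15.58354 = 0.064170 CHF per ZAR.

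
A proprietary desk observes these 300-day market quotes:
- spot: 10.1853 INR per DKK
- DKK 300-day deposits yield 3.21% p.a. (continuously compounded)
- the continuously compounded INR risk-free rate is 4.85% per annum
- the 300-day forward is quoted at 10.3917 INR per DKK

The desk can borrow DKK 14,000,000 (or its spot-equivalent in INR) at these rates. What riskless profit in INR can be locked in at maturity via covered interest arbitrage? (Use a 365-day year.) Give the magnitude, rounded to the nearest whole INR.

INR 980,014

T = 300/365 years.
Invest the DKK and cover forward: 14,000,000 × 1.026734689 × 10.3917 = INR 149,373,264.15.
Convert at spot and invest in INR: 14,000,000 × 10.1853 × 1.04066820714 = INR 148,393,250.46.
The quoted forward overvalues DKK, so borrow INR, buy DKK at spot, deposit the DKK at 3.21%, and sell the proceeds forward at 10.3917.
Arbitrage profit = |149,373,264.15 − 148,393,250.46| = INR 980,014.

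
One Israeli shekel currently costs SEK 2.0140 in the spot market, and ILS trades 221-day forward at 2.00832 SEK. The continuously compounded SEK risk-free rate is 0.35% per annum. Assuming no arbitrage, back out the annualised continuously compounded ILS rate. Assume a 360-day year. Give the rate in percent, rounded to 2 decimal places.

T = 221/360 years.
CIP gives F = S · g_SEK/g_ILS, so g_SEK/g_ILS = 2.00832/2.014 = 0.9971797.
The SEK side grows by e^(0.0035×221/360) = 1.0021509.
Hence g_ILS = 1.0049853.
Take logs: ln 1.0049853 / (221/360) = 0.008101, so 0.81%.

0.81%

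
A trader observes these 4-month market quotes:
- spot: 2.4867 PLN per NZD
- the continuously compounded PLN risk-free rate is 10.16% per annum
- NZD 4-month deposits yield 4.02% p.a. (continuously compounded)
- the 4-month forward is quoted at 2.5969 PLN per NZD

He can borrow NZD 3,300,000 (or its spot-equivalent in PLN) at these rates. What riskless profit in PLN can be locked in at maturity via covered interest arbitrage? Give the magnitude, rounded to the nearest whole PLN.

T = 4/12 years.
Invest the NZD and cover forward: 3,300,000 × 1.013490182 × 2.5969 = PLN 8,685,377.76.
Convert at spot and invest in PLN: 3,300,000 × 2.4867 × 1.034446671 = PLN 8,488,783.17.
The quoted forward overvalues NZD, so borrow PLN, buy NZD at spot, deposit the NZD at 4.02%, and sell the proceeds forward at 2.5969.
Arbitrage profit = |8,685,377.76 − 8,488,783.17| = PLN 196,595.

PLN 196,595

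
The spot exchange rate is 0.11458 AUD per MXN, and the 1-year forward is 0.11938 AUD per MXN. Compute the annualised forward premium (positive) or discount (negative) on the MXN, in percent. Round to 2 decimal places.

T = 1 year.
(F − S)/S = (0.11938 − 0.11458)/0.11458 = 0.0418921.
Per annum: 0.0418921 / 1 = 0.041892 = 4.19%.

+4.19%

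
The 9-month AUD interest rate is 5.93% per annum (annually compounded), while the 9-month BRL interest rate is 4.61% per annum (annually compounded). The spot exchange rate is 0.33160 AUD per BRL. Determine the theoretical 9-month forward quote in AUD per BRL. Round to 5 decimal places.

0.33473

T = 9/12 years.
AUD growth factor: (1 + 0.0593)^(9/12) = 1.0441532.
Growth of 1 BRL over T: (1 + 0.0461)^(9/12) = 1.0343795.
CIP: F = S · (grow AUD)/(grow BRL) = 0.3316 × 1.0441532/1.0343795 = 0.3347332 AUD per BRL.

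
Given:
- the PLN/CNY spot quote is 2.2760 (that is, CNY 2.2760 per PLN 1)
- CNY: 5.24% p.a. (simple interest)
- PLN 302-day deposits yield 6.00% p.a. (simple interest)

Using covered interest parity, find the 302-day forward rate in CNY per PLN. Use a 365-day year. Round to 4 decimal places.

2.2624

T = 302/365 years.
CNY growth factor: 1 + 0.0524×302/365 = 1.0433556.
PLN growth factor: 1 + 0.0600×302/365 = 1.0496438.
CIP: F = S · (grow CNY)/(grow PLN) = 2.276 × 1.0433556/1.0496438 = 2.262365 CNY per PLN.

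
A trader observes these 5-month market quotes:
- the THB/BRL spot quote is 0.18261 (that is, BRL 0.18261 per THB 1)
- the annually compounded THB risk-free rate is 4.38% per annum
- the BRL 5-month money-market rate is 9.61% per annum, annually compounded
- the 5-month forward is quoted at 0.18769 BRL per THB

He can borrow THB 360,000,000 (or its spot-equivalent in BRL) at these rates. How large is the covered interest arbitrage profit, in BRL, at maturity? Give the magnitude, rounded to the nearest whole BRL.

BRL 484,458

T = 5/12 years.
Invest the THB and cover forward: 360,000,000 × 1.0180220979 × 0.18769 = BRL 68,786,124.32.
Convert at spot and invest in BRL: 360,000,000 × 0.18261 × 1.0389729501 = BRL 68,301,666.15.
The quoted forward overvalues THB, so borrow BRL, buy THB at spot, deposit the THB at 4.38%, and sell the proceeds forward at 0.18769.
The gap between the two covered legs is BRL 484,458.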